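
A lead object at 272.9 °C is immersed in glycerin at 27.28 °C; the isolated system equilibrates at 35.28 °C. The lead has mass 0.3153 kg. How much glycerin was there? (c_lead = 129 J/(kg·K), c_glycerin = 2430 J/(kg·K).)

m ≈ 0.497 kg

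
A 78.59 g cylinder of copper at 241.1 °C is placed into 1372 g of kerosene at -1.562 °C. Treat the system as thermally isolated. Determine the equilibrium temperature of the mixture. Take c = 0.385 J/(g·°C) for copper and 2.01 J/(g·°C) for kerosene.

T_f ≈ 1.1 °C

Heat lost by the copper equals heat gained by the kerosene:
78.59×0.385×(241.1 − T) = 1372×2.01×(T − (-1.562))
30.26(241.1 − T) = 2757.7(T − (-1.562))
2788 T = 2987.4  ⇒  T ≈ 1.07 °C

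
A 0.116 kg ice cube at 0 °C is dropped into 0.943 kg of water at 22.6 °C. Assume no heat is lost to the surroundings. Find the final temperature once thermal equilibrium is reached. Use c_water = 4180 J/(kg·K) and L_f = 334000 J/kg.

Heat gained plus heat lost sum to zero:
melt ice: 0.116·334000 = 38744; warm the meltwater: 484.88 T; water: 3941.7(T − 22.6)
4426.6 T = 89083 − 38744 = 50339
T ≈ 11.37 °C. Since T > 0 °C, the all-ice-melts assumption holds.

T_f ≈ 11.4 °C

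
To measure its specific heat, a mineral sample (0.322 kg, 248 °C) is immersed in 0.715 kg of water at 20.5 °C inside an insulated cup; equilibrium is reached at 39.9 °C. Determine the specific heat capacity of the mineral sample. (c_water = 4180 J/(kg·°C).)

Let T be the final temperature. ΣQ_i = 0:
0.322×c×(39.9 − 248) + 0.715×4180×(39.9 − 20.5) = 0
-67.01 c = -57981
c = -57981/-67.01 ≈ 865.3 J/(kg·°C)

c ≈ 865 J/(kg·°C)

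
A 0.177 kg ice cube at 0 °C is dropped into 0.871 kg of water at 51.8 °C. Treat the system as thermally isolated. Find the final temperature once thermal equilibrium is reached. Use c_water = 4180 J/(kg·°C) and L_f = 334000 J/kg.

T_f ≈ 29.6 °C

Sum of m c ΔT and latent-heat terms is zero:
latent heat to melt: 0.177·334000 = 59118
  meltwater 0→T: 0.177·4180·T = 739.86 T
  water cools: 0.871·4180·(T − 51.8) = 3640.8(T − 51.8)
4380.6 T = 188592 − 59118 = 129474
T ≈ 29.56 °C (positive, so assuming full melt was valid).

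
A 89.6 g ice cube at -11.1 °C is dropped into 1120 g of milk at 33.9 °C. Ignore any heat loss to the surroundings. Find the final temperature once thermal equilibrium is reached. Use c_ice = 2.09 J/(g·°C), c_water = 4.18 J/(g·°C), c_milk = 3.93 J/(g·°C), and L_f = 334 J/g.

T_f ≈ 24.5 °C

Taking heat into each body as positive, Σ m c ΔT = 0:
warm ice to 0 °C: 89.6·2.09·(0 − (-11.1)) = 2078.6; latent heat to melt: 89.6·334 = 29926; meltwater 0→T: 89.6·4.18·T = 374.53 T; milk: 4401.6(T − 33.9)
4776.1 T = 149214 − 32005 = 117209
T ≈ 24.54 °C (positive, so assuming full melt was valid).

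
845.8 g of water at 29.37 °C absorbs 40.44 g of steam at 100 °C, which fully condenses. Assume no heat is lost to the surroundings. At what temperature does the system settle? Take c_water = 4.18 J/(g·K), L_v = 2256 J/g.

T_f ≈ 57.2 °C

Sum of m c ΔT and latent-heat terms is zero:
steam→water at 100 °C releases m L_v = 40.44×2256 = 91233
  condensed water 100 °C→T: 169.04(T − 100)
  original water: 3535.4(T − 29.37)
3704.5 T = 91233 + 16904 + 103836 = 211973
T ≈ 57.22 °C (< 100 °C, so full condensation is consistent).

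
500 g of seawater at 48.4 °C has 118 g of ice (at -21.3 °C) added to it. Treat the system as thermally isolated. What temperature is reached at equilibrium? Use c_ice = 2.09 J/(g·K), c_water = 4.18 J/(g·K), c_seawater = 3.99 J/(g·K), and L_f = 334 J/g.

Taking heat into each body as positive, Σ m c ΔT = 0:
ice -21.3→0 °C: 118×2.09×21.3 = 5253; melt ice: 118×334 = 39412; meltwater 0→T: 118×4.18×T = 493.24 T; seawater: 1995(T − 48.4)
2488.2 T = 96558 − 44665 = 51893
T ≈ 20.86 °C. Since T > 0 °C, the all-ice-melts assumption holds.

T_f ≈ 20.9 °C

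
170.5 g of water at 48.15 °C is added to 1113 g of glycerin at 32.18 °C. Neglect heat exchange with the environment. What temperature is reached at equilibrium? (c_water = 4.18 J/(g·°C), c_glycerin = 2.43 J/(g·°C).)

Let T be the final temperature. ΣQ_i = 0:
170.5·4.18·(T − 48.15) + 1113·2.43·(T − 32.18) = 0
712.69(T − 48.15) + 2704.6(T − 32.18) = 0
3417.3 T = 121350
T = 121350/3417.3 ≈ 35.51 °C

T_f ≈ 35.5 °C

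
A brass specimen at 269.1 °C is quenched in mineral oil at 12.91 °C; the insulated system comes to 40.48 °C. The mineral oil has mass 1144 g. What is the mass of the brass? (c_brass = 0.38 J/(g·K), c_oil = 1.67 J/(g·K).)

m ≈ 606 g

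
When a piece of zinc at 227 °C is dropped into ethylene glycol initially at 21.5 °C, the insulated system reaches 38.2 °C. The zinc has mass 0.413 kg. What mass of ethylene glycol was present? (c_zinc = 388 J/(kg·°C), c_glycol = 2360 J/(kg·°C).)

m ≈ 0.768 kg

Heat gained plus heat lost sum to zero:
0.413×388×(38.2 − 227) + m×2360×(38.2 − 21.5) = 0
39412 m = 30254
m = 30254/39412 ≈ 0.7676 kg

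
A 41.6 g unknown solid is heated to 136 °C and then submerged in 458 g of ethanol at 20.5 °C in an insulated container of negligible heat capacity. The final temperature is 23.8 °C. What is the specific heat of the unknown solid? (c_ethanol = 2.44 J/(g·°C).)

c ≈ 0.79 J/(g·°C)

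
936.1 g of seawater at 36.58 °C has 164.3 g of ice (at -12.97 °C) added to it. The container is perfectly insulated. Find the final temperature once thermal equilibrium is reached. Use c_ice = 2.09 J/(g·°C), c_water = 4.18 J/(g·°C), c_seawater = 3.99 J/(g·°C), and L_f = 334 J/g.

T_f ≈ 17.5 °C

Setting the total heat transfer to zero:
ice -12.97→0 °C: 164.3·2.09·12.97 = 4453.7
  latent heat to melt: 164.3·334 = 54876
  warm the meltwater: 686.77 T
  seawater cools: 936.1·3.99·(T − 36.58) = 3735(T − 36.58)
4421.8 T = 136628 − 59330 = 77298
T ≈ 17.48 °C. Since T > 0 °C, the all-ice-melts assumption holds.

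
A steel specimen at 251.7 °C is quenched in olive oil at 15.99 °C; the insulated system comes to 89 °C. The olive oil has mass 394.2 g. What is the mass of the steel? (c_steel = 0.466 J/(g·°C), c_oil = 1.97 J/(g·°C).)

m ≈ 748 g

Energy conservation, ΣQ = 0:
m×0.466×(89 − 251.7) + 394.2×1.97×(89 − 15.99) = 0
-75.82 m = -56698
m = -56698/-75.82 ≈ 747.8 g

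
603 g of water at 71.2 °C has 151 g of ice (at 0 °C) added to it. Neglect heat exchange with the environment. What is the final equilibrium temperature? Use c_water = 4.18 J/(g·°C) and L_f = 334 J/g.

Taking heat into each body as positive, Σ m c ΔT = 0:
latent heat to melt: 151·334 = 50434
  warm the meltwater: 631.18 T
  water cools: 603·4.18·(T − 71.2) = 2520.5(T − 71.2)
3151.7 T = 179462 − 50434 = 129028
T ≈ 40.94 °C (positive, so assuming full melt was valid).

T_f ≈ 40.9 °C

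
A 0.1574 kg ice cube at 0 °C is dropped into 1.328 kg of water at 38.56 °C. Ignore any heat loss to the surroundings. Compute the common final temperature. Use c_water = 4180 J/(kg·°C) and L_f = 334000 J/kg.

Let T be the final temperature. ΣQ_i = 0:
melt ice: 0.1574·334000 = 52572; warm the meltwater: 657.93 T; water cools: 1.328·4180·(T − 38.56) = 5551(T − 38.56)
6209 T = 214048 − 52572 = 161477
T ≈ 26.01 °C. Since T > 0 °C, the all-ice-melts assumption holds.

T_f ≈ 26.0 °C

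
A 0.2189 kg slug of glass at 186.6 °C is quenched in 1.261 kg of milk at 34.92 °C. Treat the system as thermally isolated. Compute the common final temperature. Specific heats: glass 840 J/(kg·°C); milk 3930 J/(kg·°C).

T_f ≈ 40.3 °C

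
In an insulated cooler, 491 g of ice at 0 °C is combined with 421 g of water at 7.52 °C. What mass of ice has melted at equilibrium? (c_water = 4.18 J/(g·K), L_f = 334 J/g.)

m_melted ≈ 39.6 g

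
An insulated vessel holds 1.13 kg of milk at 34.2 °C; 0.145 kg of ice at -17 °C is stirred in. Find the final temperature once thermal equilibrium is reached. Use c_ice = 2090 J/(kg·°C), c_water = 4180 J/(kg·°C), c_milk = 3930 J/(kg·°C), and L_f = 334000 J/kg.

T_f ≈ 19.5 °C

Sum of m c ΔT and latent-heat terms is zero:
ice -17→0 °C: 0.145×2090×17 = 5151.8
  latent heat to melt: 0.145×334000 = 48430
  meltwater 0→T: 0.145×4180×T = 606.1 T
  milk: 4440.9(T − 34.2)
5047 T = 151879 − 53582 = 98297
T ≈ 19.48 °C — above 0 °C, consistent with complete melting.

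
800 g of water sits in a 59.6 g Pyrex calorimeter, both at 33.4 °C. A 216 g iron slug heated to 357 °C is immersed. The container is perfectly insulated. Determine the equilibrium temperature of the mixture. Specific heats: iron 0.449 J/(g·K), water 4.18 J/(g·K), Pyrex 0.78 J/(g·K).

Heat gained plus heat lost sum to zero:
216*0.449*(T − 357) + 800*4.18*(T − 33.4) + 59.6*0.78*(T − 33.4) = 0
96.98(T − 357) + 3344(T − 33.4) + 46.49(T − 33.4) = 0
(96.98 + 3344 + 46.49) T = 96.98*357 + 3344*33.4 + 46.49*33.4
T ≈ 42.40 °C

T_f ≈ 42.4 °C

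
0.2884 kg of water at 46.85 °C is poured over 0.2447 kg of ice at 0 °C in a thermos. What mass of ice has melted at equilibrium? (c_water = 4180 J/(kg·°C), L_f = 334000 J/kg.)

Water can give up m c ΔT = 0.2884·4180·46.85 = 56478 J before reaching 0 °C.
Fully melting the ice requires m_ice L_f = 0.2447·334000 = 81730 J.
That's not enough to melt it all — equilibrium is at 0 °C with ice remaining.
m_melted·334000 = 56478  ⇒  m_melted ≈ 0.1691 kg.

m_melted ≈ 0.169 kg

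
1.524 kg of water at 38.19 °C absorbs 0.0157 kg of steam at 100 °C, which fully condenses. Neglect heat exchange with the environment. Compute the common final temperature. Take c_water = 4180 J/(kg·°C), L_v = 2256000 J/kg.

T_f ≈ 44.3 °C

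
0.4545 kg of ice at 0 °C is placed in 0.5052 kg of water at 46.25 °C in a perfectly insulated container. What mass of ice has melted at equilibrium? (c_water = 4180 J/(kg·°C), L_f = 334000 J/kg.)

Heat available from the water dropping to 0 °C: 0.5052×4180×46.25 = 97668 J.
To melt every bit of ice: 0.4545×334000 = 151803 J.
Since 97668 < 151803 J, not all the ice melts; equilibrium is at 0 °C.
m_melt = 97668 / L_f = 0.2924 kg.

m_melted ≈ 0.292 kg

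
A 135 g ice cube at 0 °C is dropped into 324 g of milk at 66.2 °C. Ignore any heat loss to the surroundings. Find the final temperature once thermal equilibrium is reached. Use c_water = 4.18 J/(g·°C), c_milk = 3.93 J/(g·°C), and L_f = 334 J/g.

T_f ≈ 21.3 °C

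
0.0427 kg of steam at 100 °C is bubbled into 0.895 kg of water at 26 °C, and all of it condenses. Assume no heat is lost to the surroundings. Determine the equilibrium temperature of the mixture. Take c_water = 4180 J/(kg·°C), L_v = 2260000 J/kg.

Let T be the final temperature. ΣQ_i = 0:
steam→water at 100 °C releases m L_v = 0.0427·2260000 = 96502; condensate cools 100→T: 0.0427·4180·(T − 100) = 178.49(T − 100); water warms: 0.895·4180·(T − 26) = 3741.1(T − 26)
3919.6 T = 96502 + 17849 + 97269 = 211619
T ≈ 53.99 °C, under the boiling point, so the assumption holds.

T_f ≈ 54.0 °C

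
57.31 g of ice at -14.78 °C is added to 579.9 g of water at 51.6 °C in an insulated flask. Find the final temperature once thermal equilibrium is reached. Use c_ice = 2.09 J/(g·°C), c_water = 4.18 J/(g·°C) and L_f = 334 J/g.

T_f ≈ 39.1 °C

Heat gained plus heat lost sum to zero:
warm ice to 0 °C: 57.31·2.09·(0 − (-14.78)) = 1770.3; melt ice: 57.31·334 = 19142; warm the meltwater: 239.56 T; water: 2424(T − 51.6)
2663.5 T = 125077 − 20912 = 104166
T ≈ 39.11 °C — above 0 °C, consistent with complete melting.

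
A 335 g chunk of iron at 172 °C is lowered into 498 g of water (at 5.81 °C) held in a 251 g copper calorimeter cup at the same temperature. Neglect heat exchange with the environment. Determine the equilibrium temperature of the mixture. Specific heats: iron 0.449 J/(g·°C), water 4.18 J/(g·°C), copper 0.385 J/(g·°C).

T_f ≈ 16.5 °C

T_f is the heat-capacity-weighted average of the initial temperatures:
T_f = (150.41·172 + 2081.6·5.81 + 96.64·5.81) / (150.41 + 2081.6 + 96.64)
    = 38527 / 2328.7 ≈ 16.54 °C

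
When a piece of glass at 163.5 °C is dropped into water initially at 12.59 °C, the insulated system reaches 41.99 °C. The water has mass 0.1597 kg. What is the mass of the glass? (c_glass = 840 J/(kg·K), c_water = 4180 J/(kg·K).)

m ≈ 0.192 kg

Setting the total heat transfer to zero:
m×840×(41.99 − 163.5) + 0.1597×4180×(41.99 − 12.59) = 0
-102068 m = -19626
m = -19626/-102068 ≈ 0.1923 kg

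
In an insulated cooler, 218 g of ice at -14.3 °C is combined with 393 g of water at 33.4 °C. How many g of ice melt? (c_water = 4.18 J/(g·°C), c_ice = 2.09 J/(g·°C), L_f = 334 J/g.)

m_melted ≈ 145 g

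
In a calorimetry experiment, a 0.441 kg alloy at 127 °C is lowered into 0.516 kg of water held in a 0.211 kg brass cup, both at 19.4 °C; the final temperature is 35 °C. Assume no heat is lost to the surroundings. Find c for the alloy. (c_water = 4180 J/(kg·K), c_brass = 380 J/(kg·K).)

Energy conservation, ΣQ = 0:
0.441·c·(35 − 127) + 0.516·4180·(35 − 19.4) + 0.211·380·(35 − 19.4) = 0
-40.57 c = -34898
c = -34898/-40.57 ≈ 860.2 J/(kg·K)

c ≈ 860 J/(kg·K)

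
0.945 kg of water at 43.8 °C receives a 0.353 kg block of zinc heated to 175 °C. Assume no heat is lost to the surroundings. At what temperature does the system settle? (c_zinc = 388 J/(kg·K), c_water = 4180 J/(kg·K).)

T_f ≈ 48.2 °C

Heat lost by the zinc equals heat gained by the water:
0.353×388×(175 − T) = 0.945×4180×(T − 43.8)
136.96(175 − T) = 3950.1(T − 43.8)
4087.1 T = 196983  ⇒  T ≈ 48.20 °C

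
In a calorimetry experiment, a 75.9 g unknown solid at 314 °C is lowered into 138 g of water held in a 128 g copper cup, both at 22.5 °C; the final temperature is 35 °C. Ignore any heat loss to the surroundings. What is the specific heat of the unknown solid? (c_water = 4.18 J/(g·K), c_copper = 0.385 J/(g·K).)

c ≈ 0.37 J/(g·K)

Setting the total heat transfer to zero:
75.9×c×(35 − 314) + 138×4.18×(35 − 22.5) + 128×0.385×(35 − 22.5) = 0
-21176 c = -7826.5
c = -7826.5/-21176 ≈ 0.3696 J/(g·K)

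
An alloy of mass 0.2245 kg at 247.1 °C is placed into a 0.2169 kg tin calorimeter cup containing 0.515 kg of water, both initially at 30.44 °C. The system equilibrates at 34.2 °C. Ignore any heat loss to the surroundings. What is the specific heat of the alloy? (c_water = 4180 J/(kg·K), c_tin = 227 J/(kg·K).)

Let T be the final temperature. ΣQ_i = 0:
0.2245×c×(34.2 − 247.1) + 0.515×4180×(34.2 − 30.44) + 0.2169×227×(34.2 − 30.44) = 0
-47.8 c = -8279.3
c = -8279.3/-47.8 ≈ 173.2 J/(kg·K)

c ≈ 173 J/(kg·K)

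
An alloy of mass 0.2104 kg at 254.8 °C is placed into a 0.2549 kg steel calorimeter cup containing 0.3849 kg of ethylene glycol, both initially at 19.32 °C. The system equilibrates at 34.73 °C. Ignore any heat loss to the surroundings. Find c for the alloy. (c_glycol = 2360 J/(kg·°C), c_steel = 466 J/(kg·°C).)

c ≈ 342 J/(kg·°C)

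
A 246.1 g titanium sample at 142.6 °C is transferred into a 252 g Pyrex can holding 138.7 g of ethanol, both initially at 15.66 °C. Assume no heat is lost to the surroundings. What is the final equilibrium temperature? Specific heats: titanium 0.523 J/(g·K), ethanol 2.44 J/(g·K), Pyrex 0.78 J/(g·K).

T_f ≈ 40.3 °C

Taking heat into each body as positive, Σ m c ΔT = 0:
246.1*0.523*(T − 142.6) + 138.7*2.44*(T − 15.66) + 252*0.78*(T − 15.66) = 0
128.71(T − 142.6) + 338.43(T − 15.66) + 196.56(T − 15.66) = 0
(128.71 + 338.43 + 196.56) T = 128.71*142.6 + 338.43*15.66 + 196.56*15.66
T ≈ 40.28 °C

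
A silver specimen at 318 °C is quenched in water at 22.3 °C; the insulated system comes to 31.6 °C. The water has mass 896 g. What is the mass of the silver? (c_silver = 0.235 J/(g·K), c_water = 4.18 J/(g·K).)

m ≈ 518 g

Heat gained plus heat lost sum to zero:
m·0.235·(31.6 − 318) + 896·4.18·(31.6 − 22.3) = 0
-67.3 m = -34831
m = -34831/-67.3 ≈ 517.5 g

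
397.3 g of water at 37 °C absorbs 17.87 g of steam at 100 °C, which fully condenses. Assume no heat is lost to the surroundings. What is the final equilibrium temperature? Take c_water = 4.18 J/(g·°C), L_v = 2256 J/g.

Let T be the final temperature. ΣQ_i = 0:
latent heat released on condensation: 17.87×2256 = 40315
  condensate cools 100→T: 17.87×4.18×(T − 100) = 74.7(T − 100)
  original water: 1660.7(T − 37)
1735.4 T = 40315 + 7469.7 + 61446 = 109231
T ≈ 62.94 °C, under the boiling point, so the assumption holds.

T_f ≈ 62.9 °C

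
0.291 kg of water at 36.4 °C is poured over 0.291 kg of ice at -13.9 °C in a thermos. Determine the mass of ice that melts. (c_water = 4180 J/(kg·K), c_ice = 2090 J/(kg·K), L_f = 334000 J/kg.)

m_melted ≈ 0.107 kg

Heat available from the water dropping to 0 °C: 0.291·4180·36.4 = 44276 J.
Warming the ice to 0 °C takes 0.291·2090·13.9 = 8453.8 J, leaving 35822 J for melting.
Melting all 0.291 kg of ice would need 0.291·334000 = 97194 J.
Since 35822 < 97194 J, not all the ice melts; equilibrium is at 0 °C.
Mass melted = 35822/334000 ≈ 0.1073 kg.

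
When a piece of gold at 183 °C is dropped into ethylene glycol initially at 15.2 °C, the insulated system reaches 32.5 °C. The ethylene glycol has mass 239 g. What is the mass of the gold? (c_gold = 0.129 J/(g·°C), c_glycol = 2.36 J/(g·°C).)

m ≈ 503 g

|Q_gold| = |Q_glycol|:
m·0.129·(183 − 32.5) = 239·2.36·(32.5 − 15.2)
19.41 m = 9757.9  ⇒  m ≈ 502.6 g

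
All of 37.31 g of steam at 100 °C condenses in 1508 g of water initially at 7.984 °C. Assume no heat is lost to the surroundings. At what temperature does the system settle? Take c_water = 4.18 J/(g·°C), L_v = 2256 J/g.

T_f ≈ 23.2 °C

Net heat exchanged in the isolated system is zero:
condense steam: −37.31·2256 = −84171
  condensate cools 100→T: 37.31·4.18·(T − 100) = 155.96(T − 100)
  original water: 6303.4(T − 7.984)
6459.4 T = 84171 + 15596 + 50327 = 150094
T ≈ 23.24 °C, under the boiling point, so the assumption holds.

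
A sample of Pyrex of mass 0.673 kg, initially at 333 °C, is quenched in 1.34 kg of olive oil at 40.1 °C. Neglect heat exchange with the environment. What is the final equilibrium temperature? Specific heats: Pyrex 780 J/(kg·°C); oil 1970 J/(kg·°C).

T_f ≈ 88.7 °C

T_f is the heat-capacity-weighted average of the initial temperatures:
T_f = (524.94*333 + 2639.8*40.1) / (524.94 + 2639.8)
    = 280661 / 3164.7 ≈ 88.68 °C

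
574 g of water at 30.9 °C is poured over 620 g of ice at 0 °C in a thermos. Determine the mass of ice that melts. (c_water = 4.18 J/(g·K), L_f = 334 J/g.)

m_melted ≈ 222 g

Cooling the water to 0 °C releases 574·4.18·30.9 = 74139 J.
To melt every bit of ice: 620·334 = 207080 J.
That's not enough to melt it all — equilibrium is at 0 °C with ice remaining.
m_melt = 74139 / L_f = 222 g.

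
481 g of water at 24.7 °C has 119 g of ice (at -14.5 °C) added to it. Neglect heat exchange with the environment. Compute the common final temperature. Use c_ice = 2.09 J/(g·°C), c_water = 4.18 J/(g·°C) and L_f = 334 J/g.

Net heat exchanged in the isolated system is zero:
warm ice to 0 °C: 119·2.09·(0 − (-14.5)) = 3606.3
  latent heat to melt: 119·334 = 39746
  warm the meltwater: 497.42 T
  water: 2010.6(T − 24.7)
2508 T = 49661 − 43352 = 6309
T ≈ 2.52 °C. Since T > 0 °C, the all-ice-melts assumption holds.

T_f ≈ 2.5 °C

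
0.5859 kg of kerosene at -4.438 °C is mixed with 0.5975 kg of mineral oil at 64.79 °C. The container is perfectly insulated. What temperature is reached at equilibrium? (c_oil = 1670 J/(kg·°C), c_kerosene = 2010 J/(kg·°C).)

T_f ≈ 27.3 °C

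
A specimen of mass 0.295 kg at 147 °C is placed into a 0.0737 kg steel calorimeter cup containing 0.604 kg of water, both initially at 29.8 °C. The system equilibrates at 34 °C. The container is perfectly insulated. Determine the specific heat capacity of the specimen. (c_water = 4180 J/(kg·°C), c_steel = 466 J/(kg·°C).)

Conservation of energy gives ΣQ = 0:
0.295·c·(34 − 147) + 0.604·4180·(34 − 29.8) + 0.0737·466·(34 − 29.8) = 0
-33.34 c = -10748
c = -10748/-33.34 ≈ 322.4 J/(kg·°C)

c ≈ 322 J/(kg·°C)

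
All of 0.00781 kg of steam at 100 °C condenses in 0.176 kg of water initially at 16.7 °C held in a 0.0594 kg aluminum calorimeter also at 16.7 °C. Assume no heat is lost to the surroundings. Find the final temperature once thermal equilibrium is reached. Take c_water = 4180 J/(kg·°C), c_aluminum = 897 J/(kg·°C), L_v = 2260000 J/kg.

T_f ≈ 41.5 °C

Energy conservation, ΣQ = 0:
condense steam: −0.00781×2260000 = −17651
  condensate cools 100→T: 0.00781×4180×(T − 100) = 32.65(T − 100)
  water warms: 0.176×4180×(T − 16.7) = 735.68(T − 16.7)
  aluminum cup: 0.0594×897×(T − 16.7) = 53.28(T − 16.7)
821.61 T = 17651 + 3264.6 + 13176 = 34091
T ≈ 41.49 °C (< 100 °C, so full condensation is consistent).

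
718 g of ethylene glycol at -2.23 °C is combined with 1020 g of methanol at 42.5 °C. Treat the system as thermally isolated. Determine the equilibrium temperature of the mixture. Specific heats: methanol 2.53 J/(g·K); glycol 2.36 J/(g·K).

Net heat exchanged in the isolated system is zero:
1020·2.53·(T − 42.5) + 718·2.36·(T − (-2.23)) = 0
4275.1 T = 105897
T = 105897 / 4275.1 = 24.8 °C

T_f ≈ 24.8 °C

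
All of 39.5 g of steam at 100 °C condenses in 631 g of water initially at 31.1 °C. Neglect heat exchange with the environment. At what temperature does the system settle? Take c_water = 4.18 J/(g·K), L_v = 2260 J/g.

T_f ≈ 67.0 °C

Taking heat into each body as positive, Σ m c ΔT = 0:
latent heat released on condensation: 39.5·2260 = 89270; condensate cools 100→T: 39.5·4.18·(T − 100) = 165.11(T − 100); original water: 2637.6(T − 31.1)
2802.7 T = 89270 + 16511 + 82029 = 187810
T ≈ 67.01 °C — below 100 °C, confirming all the steam condensed.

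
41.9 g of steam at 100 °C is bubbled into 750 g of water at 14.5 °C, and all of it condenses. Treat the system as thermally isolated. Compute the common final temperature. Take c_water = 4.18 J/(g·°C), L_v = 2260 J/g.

Conservation of energy gives ΣQ = 0:
steam→water at 100 °C releases m L_v = 41.9×2260 = 94694
  condensed water 100 °C→T: 175.14(T − 100)
  water warms: 750×4.18×(T − 14.5) = 3135(T − 14.5)
3310.1 T = 94694 + 17514 + 45458 = 157666
T ≈ 47.63 °C — below 100 °C, confirming all the steam condensed.

T_f ≈ 47.6 °C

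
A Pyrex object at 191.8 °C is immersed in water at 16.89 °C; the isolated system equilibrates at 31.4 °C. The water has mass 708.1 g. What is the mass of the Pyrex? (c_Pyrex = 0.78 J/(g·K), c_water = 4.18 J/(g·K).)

m ≈ 343 g

|Q_Pyrex| = |Q_water|:
m×0.78×(191.8 − 31.4) = 708.1×4.18×(31.4 − 16.89)
125.11 m = 42948  ⇒  m ≈ 343.3 g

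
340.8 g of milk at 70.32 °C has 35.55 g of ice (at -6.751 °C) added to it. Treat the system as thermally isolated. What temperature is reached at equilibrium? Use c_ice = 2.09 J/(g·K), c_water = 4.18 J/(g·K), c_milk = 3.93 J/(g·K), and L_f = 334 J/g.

Energy conservation, ΣQ = 0:
warm ice to 0 °C: 35.55·2.09·(0 − (-6.751)) = 501.6
  melt ice: 35.55·334 = 11874
  meltwater 0→T: 35.55·4.18·T = 148.6 T
  milk cools: 340.8·3.93·(T − 70.32) = 1339.3(T − 70.32)
1487.9 T = 94183 − 12375 = 81807
T ≈ 54.98 °C. Since T > 0 °C, the all-ice-melts assumption holds.

T_f ≈ 55.0 °C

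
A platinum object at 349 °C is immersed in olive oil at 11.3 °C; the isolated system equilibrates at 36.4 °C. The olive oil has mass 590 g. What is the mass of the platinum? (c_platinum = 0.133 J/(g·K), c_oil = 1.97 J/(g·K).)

m ≈ 702 g

Heat lost by the platinum = heat gained by the oil:
m·0.133·(349 − 36.4) = 590·1.97·(36.4 − 11.3)
41.58 m = 29174  ⇒  m ≈ 701.7 g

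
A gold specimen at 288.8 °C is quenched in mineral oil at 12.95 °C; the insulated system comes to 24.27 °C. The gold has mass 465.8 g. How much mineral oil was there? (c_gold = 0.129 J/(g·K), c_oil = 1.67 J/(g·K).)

|Q_gold| = |Q_oil|:
465.8·0.129·(288.8 − 24.27) = m·1.67·(24.27 − 12.95)
18.9 m = 15895  ⇒  m ≈ 840.8 g

m ≈ 841 g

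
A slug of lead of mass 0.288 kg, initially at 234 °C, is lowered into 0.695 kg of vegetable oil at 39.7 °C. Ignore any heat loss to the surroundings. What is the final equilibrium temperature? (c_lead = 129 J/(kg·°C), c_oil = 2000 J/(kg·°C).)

|Q_lead| = |Q_oil|:
0.288*129*(234 − T) = 0.695*2000*(T − 39.7)
37.15(234 − T) = 1390(T − 39.7)
1427.2 T = 63877  ⇒  T ≈ 44.76 °C

T_f ≈ 44.8 °C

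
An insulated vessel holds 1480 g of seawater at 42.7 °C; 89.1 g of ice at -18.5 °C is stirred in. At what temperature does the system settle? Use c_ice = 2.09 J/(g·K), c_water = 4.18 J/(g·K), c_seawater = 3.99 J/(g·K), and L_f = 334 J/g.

T_f ≈ 34.9 °C

Net heat exchanged in the isolated system is zero:
warm ice to 0 °C: 89.1×2.09×(0 − (-18.5)) = 3445.1
  latent heat to melt: 89.1×334 = 29759
  warm the meltwater: 372.44 T
  seawater: 5905.2(T − 42.7)
6277.6 T = 252152 − 33204 = 218948
T ≈ 34.88 °C — above 0 °C, consistent with complete melting.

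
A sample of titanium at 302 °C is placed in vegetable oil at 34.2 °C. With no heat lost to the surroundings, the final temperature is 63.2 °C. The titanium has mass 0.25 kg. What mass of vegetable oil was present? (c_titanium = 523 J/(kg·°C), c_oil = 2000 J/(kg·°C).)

m ≈ 0.538 kg

Conservation of energy gives ΣQ = 0:
0.25·523·(63.2 − 302) + m·2000·(63.2 − 34.2) = 0
58000 m = 31223
m = 31223/58000 ≈ 0.5383 kg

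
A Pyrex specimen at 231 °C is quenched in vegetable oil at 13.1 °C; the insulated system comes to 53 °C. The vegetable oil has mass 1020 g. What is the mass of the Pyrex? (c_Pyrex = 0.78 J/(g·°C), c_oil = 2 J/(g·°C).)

m ≈ 586 g

Heat lost by the Pyrex = heat gained by the oil:
m×0.78×(231 − 53) = 1020×2×(53 − 13.1)
138.84 m = 81396  ⇒  m ≈ 586.3 g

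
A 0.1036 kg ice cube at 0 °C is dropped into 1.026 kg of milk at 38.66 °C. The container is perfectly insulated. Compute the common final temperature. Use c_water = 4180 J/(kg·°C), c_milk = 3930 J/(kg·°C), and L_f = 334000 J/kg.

Setting the total heat transfer to zero:
melt ice: 0.1036×334000 = 34602; warm the meltwater: 433.05 T; milk: 4032.2(T − 38.66)
4465.2 T = 155884 − 34602 = 121282
T ≈ 27.16 °C (positive, so assuming full melt was valid).

T_f ≈ 27.2 °C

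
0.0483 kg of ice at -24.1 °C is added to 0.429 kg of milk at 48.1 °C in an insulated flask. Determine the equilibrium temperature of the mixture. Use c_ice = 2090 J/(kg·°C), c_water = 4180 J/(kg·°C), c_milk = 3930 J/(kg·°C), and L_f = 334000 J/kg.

Setting the total heat transfer to zero:
ice -24.1→0 °C: 0.0483×2090×24.1 = 2432.8; latent heat to melt: 0.0483×334000 = 16132; meltwater 0→T: 0.0483×4180×T = 201.89 T; milk: 1686(T − 48.1)
1887.9 T = 81095 − 18565 = 62530
T ≈ 33.12 °C — above 0 °C, consistent with complete melting.

T_f ≈ 33.1 °C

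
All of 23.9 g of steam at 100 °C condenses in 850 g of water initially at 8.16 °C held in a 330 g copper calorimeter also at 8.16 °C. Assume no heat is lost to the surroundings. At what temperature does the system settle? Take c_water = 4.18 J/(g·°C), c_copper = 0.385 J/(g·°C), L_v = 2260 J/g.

T_f ≈ 24.9 °C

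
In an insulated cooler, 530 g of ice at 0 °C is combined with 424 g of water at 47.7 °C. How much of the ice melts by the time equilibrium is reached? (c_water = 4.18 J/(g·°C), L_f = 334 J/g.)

m_melted ≈ 253 g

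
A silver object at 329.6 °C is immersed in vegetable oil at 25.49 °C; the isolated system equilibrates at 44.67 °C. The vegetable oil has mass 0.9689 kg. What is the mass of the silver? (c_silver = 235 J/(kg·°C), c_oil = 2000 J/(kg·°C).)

m ≈ 0.555 kg

Heat lost by the silver = heat gained by the oil:
m×235×(329.6 − 44.67) = 0.9689×2000×(44.67 − 25.49)
66959 m = 37167  ⇒  m ≈ 0.5551 kg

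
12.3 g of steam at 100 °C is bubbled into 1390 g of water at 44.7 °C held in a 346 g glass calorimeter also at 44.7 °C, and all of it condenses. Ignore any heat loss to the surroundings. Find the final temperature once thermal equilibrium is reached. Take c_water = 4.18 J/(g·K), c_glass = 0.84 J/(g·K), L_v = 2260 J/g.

T_f ≈ 49.7 °C

Let T be the final temperature. ΣQ_i = 0:
steam→water at 100 °C releases m L_v = 12.3×2260 = 27798; condensate cools 100→T: 12.3×4.18×(T − 100) = 51.41(T − 100); original water: 5810.2(T − 44.7); glass cup: 346×0.84×(T − 44.7) = 290.64(T − 44.7)
6152.3 T = 27798 + 5141.4 + 272708 = 305647
T ≈ 49.68 °C — below 100 °C, confirming all the steam condensed.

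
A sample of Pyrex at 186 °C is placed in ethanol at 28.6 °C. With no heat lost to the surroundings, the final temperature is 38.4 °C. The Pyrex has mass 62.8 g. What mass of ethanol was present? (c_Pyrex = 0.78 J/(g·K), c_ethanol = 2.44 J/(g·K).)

m ≈ 302 g

Net heat exchanged in the isolated system is zero:
62.8·0.78·(38.4 − 186) + m·2.44·(38.4 − 28.6) = 0
23.91 m = 7230
m = 7230/23.91 ≈ 302.4 g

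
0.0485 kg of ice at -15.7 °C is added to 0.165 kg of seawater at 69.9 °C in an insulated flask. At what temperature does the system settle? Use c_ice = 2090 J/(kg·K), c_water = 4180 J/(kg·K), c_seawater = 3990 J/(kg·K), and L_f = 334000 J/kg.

T_f ≈ 32.8 °C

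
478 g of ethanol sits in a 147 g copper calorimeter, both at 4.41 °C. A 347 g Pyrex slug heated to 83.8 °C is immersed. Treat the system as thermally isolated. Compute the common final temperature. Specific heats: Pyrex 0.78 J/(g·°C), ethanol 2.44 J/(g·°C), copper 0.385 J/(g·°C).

Net heat exchanged in the isolated system is zero:
347·0.78·(T − 83.8) + 478·2.44·(T − 4.41) + 147·0.385·(T − 4.41) = 0
(270.66 + 1166.3 + 56.59) T = 270.66·83.8 + 1166.3·4.41 + 56.59·4.41
T = 28074/1493.6 ≈ 18.80 °C

T_f ≈ 18.8 °C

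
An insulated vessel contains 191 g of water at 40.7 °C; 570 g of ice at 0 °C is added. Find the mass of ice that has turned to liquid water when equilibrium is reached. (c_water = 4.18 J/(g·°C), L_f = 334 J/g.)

m_melted ≈ 97.3 g

Water can give up m c ΔT = 191×4.18×40.7 = 32494 J before reaching 0 °C.
Melting all 570 g of ice would need 570×334 = 190380 J.
32494 J < 190380 J, so only part of the ice melts and the system sits at 0 °C.
m_melted×334 = 32494  ⇒  m_melted ≈ 97.29 g.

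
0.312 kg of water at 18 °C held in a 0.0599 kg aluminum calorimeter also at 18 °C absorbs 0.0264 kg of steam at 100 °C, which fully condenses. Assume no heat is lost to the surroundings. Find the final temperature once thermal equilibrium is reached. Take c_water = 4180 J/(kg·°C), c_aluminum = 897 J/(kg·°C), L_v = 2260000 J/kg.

Let T be the final temperature. ΣQ_i = 0:
condense steam: −0.0264·2260000 = −59664; condensate cools 100→T: 0.0264·4180·(T − 100) = 110.35(T − 100); original water: 1304.2(T − 18); cup: 53.73(T − 18)
1468.2 T = 59664 + 11035 + 24442 = 95141
T ≈ 64.80 °C (< 100 °C, so full condensation is consistent).

T_f ≈ 64.8 °C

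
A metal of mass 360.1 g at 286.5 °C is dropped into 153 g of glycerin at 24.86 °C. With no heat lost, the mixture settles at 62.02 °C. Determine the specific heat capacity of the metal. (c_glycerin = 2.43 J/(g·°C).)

m_s c (T_s − T_f) = m_glycerin c_glycerin (T_f − T_0):
360.1×c×(286.5 − 62.02) = 153×2.43×(62.02 − 24.86)
80835 c = 13816  ⇒  c ≈ 0.1709 J/(g·°C)

c ≈ 0.171 J/(g·°C)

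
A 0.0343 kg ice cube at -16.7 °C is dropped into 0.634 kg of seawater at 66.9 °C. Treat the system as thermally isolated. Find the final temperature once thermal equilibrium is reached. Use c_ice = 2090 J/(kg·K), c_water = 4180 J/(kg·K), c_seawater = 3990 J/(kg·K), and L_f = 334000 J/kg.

T_f ≈ 58.6 °C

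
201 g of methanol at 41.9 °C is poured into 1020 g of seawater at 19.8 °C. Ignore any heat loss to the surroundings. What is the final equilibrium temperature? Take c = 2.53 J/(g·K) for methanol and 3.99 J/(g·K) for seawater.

T_f ≈ 22.3 °C

|Q_methanol| = |Q_seawater|:
201·2.53·(41.9 − T) = 1020·3.99·(T − 19.8)
508.53(41.9 − T) = 4069.8(T − 19.8)
4578.3 T = 101889  ⇒  T ≈ 22.25 °C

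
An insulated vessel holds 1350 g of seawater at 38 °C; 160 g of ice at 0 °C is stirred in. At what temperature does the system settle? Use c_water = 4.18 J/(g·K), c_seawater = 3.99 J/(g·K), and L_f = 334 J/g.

T_f ≈ 25.0 °C

Net heat exchanged in the isolated system is zero:
melt ice: 160·334 = 53440; meltwater 0→T: 160·4.18·T = 668.8 T; seawater cools: 1350·3.99·(T − 38) = 5386.5(T − 38)
6055.3 T = 204687 − 53440 = 151247
T ≈ 24.98 °C — above 0 °C, consistent with complete melting.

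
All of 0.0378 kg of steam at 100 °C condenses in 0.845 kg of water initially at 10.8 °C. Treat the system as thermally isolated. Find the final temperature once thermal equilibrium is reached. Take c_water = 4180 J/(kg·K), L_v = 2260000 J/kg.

T_f ≈ 37.8 °C

Energy balance with sensible and latent terms:
steam→water at 100 °C releases m L_v = 0.0378·2260000 = 85428; condensate cools 100→T: 0.0378·4180·(T − 100) = 158(T − 100); original water: 3532.1(T − 10.8)
3690.1 T = 85428 + 15800 + 38147 = 139375
T ≈ 37.77 °C (< 100 °C, so full condensation is consistent).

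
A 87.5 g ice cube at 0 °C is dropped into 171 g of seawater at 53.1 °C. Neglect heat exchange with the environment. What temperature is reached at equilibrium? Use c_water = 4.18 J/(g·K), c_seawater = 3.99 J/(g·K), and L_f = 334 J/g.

Taking heat into each body as positive, Σ m c ΔT = 0:
melt ice: 87.5×334 = 29225; meltwater 0→T: 87.5×4.18×T = 365.75 T; seawater: 682.29(T − 53.1)
1048 T = 36230 − 29225 = 7004.6
T ≈ 6.68 °C (positive, so assuming full melt was valid).

T_f ≈ 6.7 °C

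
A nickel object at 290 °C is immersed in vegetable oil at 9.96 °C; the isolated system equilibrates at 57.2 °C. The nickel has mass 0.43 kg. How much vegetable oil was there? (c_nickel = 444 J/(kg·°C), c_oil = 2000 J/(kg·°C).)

Let T be the final temperature. ΣQ_i = 0:
0.43·444·(57.2 − 290) + m·2000·(57.2 − 9.96) = 0
94480 m = 44446
m = 44446/94480 ≈ 0.4704 kg

m ≈ 0.47 kg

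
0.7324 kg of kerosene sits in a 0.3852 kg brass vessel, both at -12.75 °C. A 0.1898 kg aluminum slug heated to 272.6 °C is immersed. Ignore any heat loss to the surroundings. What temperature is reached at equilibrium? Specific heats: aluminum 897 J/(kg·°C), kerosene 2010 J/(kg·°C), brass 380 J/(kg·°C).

Setting the total heat transfer to zero:
0.1898·897·(T − 272.6) + 0.7324·2010·(T − (-12.75)) + 0.3852·380·(T − (-12.75)) = 0
170.25(T − 272.6) + 1472.1(T − (-12.75)) + 146.38(T − (-12.75)) = 0
1788.8 T = 25774
T ≈ 14.41 °C

T_f ≈ 14.4 °C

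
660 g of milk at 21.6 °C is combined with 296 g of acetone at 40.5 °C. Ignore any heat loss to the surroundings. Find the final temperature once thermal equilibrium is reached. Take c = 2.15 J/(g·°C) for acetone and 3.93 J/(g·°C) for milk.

T_f ≈ 25.3 °C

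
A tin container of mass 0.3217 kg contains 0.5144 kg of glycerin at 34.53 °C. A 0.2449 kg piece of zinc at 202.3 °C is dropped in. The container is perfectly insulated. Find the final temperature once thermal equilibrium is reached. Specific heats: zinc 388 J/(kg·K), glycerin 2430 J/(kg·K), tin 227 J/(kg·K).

Net heat exchanged in the isolated system is zero:
0.2449*388*(T − 202.3) + 0.5144*2430*(T − 34.53) + 0.3217*227*(T − 34.53) = 0
95.02(T − 202.3) + 1250(T − 34.53) + 73.03(T − 34.53) = 0
(95.02 + 1250 + 73.03) T = 95.02*202.3 + 1250*34.53 + 73.03*34.53
T = 64907/1418 ≈ 45.77 °C

T_f ≈ 45.8 °C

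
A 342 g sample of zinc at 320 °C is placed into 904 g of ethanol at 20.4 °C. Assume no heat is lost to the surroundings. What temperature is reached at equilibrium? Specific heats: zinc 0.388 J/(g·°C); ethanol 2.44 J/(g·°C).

T_f ≈ 37.4 °C

Set heat shed by the hot body equal to heat absorbed by the cold body:
342*0.388*(320 − T) = 904*2.44*(T − 20.4)
132.7(320 − T) = 2205.8(T − 20.4)
2338.5 T = 87460  ⇒  T ≈ 37.40 °C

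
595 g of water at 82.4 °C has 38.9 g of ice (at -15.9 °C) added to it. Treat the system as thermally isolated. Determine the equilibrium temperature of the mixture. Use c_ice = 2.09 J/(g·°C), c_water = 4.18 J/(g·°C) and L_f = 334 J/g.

T_f ≈ 72.0 °C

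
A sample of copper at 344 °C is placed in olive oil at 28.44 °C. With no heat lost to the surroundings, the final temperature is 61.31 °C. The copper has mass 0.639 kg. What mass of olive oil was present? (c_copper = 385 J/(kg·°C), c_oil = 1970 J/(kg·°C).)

|Q_copper| = |Q_oil|:
0.639×385×(344 − 61.31) = m×1970×(61.31 − 28.44)
64754 m = 69546  ⇒  m ≈ 1.074 kg

m ≈ 1.07 kg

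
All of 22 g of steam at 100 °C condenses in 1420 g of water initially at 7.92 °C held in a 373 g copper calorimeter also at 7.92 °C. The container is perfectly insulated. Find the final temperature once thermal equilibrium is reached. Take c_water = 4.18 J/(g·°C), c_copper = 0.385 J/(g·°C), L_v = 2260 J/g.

T_f ≈ 17.3 °C

Sum of m c ΔT and latent-heat terms is zero:
latent heat released on condensation: 22×2260 = 49720; condensate cools 100→T: 22×4.18×(T − 100) = 91.96(T − 100); original water: 5935.6(T − 7.92); cup: 143.6(T − 7.92)
6171.2 T = 49720 + 9196 + 48147 = 107063
T ≈ 17.35 °C, under the boiling point, so the assumption holds.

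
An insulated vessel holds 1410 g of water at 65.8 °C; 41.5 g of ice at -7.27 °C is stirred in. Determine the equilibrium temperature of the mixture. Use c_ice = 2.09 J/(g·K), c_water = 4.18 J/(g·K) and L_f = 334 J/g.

Let T be the final temperature. ΣQ_i = 0:
ice -7.27→0 °C: 41.5·2.09·7.27 = 630.56
  melt ice: 41.5·334 = 13861
  meltwater 0→T: 41.5·4.18·T = 173.47 T
  water: 5893.8(T − 65.8)
6067.3 T = 387812 − 14492 = 373320
T ≈ 61.53 °C — above 0 °C, consistent with complete melting.

T_f ≈ 61.5 °C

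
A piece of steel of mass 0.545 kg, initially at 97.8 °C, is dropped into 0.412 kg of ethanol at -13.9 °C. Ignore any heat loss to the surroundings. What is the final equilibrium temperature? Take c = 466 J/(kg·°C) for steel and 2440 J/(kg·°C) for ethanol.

T_f ≈ 8.6 °C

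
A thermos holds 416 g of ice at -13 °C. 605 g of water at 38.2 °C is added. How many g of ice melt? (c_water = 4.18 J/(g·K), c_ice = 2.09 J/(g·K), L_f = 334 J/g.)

m_melted ≈ 255 g

Cooling the water to 0 °C releases 605·4.18·38.2 = 96604 J.
Of that, 416·2.09·13 = 11303 J goes to bring the ice to 0 °C, leaving 85301 J.
Melting all 416 g of ice would need 416·334 = 138944 J.
85301 J < 138944 J, so only part of the ice melts and the system sits at 0 °C.
Mass melted = 85301/334 ≈ 255.4 g.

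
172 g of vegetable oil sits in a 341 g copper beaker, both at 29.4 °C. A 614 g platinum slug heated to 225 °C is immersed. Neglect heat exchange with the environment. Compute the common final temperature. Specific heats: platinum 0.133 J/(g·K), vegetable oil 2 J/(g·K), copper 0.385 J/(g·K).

T_f ≈ 58.1 °C

Heat gained plus heat lost sum to zero:
614×0.133×(T − 225) + 172×2×(T − 29.4) + 341×0.385×(T − 29.4) = 0
81.66(T − 225) + 344(T − 29.4) + 131.28(T − 29.4) = 0
(81.66 + 344 + 131.28) T = 81.66×225 + 344×29.4 + 131.28×29.4
T = 32347/556.95 ≈ 58.08 °C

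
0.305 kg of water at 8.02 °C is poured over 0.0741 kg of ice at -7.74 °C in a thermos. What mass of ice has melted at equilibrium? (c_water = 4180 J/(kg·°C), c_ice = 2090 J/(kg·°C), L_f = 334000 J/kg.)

Water can give up m c ΔT = 0.305·4180·8.02 = 10225 J before reaching 0 °C.
Warming the ice to 0 °C takes 0.0741·2090·7.74 = 1198.7 J, leaving 9026 J for melting.
Melting all 0.0741 kg of ice would need 0.0741·334000 = 24749 J.
Since 9026 < 24749 J, not all the ice melts; equilibrium is at 0 °C.
Mass melted = 9026/334000 ≈ 0.02702 kg.

m_melted ≈ 0.027 kg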